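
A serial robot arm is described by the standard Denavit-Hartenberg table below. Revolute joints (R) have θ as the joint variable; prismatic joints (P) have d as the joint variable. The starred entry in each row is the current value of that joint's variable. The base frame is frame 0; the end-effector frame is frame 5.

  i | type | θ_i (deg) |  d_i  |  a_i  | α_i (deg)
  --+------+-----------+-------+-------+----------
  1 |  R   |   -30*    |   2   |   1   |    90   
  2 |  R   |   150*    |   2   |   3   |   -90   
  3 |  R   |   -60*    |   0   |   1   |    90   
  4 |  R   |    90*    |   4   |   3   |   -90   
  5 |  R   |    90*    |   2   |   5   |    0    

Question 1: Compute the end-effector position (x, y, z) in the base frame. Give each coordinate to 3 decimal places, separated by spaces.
-3.275 1.158 1.085

after link 1: o_1 = (0.8660, -0.5000, 2.0000)
after link 2: o_2 = (-2.3840, -0.9330, 3.5000)
after link 3: o_3 = (-3.1920, -1.4665, 3.7500)
after link 4: o_4 = (-2.8929, -3.9486, -0.5801)
after link 5: o_5 = (-3.2745, 1.1585, 1.0849)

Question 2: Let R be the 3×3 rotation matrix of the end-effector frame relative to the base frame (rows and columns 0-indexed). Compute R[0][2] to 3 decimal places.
End-effector z-axis (col 2 of R) = (0.8080,0.5335,-0.2500)
R[0][2] = 0.8080

0.808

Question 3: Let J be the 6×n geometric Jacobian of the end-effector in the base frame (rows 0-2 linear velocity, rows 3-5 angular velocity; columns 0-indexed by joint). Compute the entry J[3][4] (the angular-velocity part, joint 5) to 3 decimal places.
axis z_4 = (0.8080,0.5335,-0.2500); lever o_n−o_4 = (-0.3816,5.1071,1.6651)
cross product → J_v[:, 4] = (2.1651,-1.2500,4.3301)
J_ω[:, 4] = z_4
entry J[3][4] = 0.8080

0.808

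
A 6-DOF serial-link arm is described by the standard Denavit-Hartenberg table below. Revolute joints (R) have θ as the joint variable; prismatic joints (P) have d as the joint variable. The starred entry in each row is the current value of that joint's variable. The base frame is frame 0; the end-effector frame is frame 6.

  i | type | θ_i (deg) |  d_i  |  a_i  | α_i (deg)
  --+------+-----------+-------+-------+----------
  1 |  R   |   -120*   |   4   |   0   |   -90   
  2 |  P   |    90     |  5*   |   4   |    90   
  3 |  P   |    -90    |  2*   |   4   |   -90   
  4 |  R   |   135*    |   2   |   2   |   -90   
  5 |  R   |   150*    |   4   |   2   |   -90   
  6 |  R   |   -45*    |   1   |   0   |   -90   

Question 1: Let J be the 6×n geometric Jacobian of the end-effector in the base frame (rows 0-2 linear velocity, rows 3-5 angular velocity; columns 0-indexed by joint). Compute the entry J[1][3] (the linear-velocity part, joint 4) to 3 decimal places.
-0.811

axis z_3 = (0.0000,-0.0000,-1.0000); lever o_n−o_3 = (0.8111,-3.9238,-1.8660)
cross product → J_v[:, 3] = (-3.9238,-0.8111,-0.0000)
J_ω[:, 3] = z_3
entry J[1][3] = -0.8111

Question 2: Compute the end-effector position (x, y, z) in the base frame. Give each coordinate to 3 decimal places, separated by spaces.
after link 1: o_1 = (0.0000, 0.0000, 4.0000)
after link 2: o_2 = (4.3301, -2.5000, 0.0000)
after link 3: o_3 = (-0.1340, -2.2321, -0.0000)
after link 4: o_4 = (1.7979, -1.7144, -2.0000)
after link 5: o_5 = (1.1601, -6.0264, -1.0000)
after link 6: o_6 = (0.6772, -6.1558, -1.8660)

0.677 -6.156 -1.866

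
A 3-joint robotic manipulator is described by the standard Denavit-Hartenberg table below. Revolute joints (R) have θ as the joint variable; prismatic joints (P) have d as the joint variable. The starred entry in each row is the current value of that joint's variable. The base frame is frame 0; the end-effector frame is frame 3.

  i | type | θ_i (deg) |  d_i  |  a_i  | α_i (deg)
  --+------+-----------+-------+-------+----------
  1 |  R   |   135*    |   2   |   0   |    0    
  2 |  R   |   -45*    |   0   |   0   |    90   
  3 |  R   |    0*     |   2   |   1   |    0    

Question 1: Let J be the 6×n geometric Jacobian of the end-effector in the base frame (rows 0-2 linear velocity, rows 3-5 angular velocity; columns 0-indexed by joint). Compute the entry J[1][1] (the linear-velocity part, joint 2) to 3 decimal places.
2.000

axis z_1 = (0.0000,0.0000,1.0000); lever o_n−o_1 = (2.0000,1.0000,0.0000)
cross product → J_v[:, 1] = (-1.0000,2.0000,0.0000)
J_ω[:, 1] = z_1
entry J[1][1] = 2.0000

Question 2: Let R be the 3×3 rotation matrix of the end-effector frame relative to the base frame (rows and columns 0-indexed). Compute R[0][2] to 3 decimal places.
1.000

End-effector z-axis (col 2 of R) = (1.0000,0.0000,0.0000)
R[0][2] = 1.0000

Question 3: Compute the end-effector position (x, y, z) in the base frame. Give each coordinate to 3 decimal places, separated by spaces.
after link 1: o_1 = (0.0000, 0.0000, 2.0000)
after link 2: o_2 = (0.0000, 0.0000, 2.0000)
after link 3: o_3 = (2.0000, 1.0000, 2.0000)

2.000 1.000 2.000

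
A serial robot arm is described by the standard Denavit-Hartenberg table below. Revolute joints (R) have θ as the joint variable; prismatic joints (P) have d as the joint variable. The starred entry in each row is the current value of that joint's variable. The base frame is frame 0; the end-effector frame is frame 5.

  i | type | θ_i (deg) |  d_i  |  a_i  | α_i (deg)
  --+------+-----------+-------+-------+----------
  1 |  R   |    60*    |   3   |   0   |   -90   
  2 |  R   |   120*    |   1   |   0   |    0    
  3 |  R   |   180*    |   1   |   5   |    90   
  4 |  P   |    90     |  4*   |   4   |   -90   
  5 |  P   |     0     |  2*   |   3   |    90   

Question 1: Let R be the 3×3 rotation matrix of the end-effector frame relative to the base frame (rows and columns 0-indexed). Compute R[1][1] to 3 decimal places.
End-effector y-axis (col 1 of R) = (-0.2500,-0.4330,-0.8660)
R[1][1] = -0.4330

-0.433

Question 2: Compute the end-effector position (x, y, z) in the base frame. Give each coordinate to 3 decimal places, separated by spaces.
after link 1: o_1 = (0.0000, 0.0000, 3.0000)
after link 2: o_2 = (-0.8660, 0.5000, 3.0000)
after link 3: o_3 = (-0.4821, 3.1651, 7.3301)
after link 4: o_4 = (-5.6782, 2.1651, 9.3301)
after link 5: o_5 = (-8.7763, 2.7990, 7.5981)

-8.776 2.799 7.598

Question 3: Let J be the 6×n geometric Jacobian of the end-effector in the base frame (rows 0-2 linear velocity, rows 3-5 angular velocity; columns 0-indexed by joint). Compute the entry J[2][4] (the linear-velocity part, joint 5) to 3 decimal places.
prismatic axis z_4 = (-0.2500,-0.4330,-0.8660)
J_v[:, 4] = z_4; J_ω[:, 4] = (0,0,0)
entry J[2][4] = -0.8660

-0.866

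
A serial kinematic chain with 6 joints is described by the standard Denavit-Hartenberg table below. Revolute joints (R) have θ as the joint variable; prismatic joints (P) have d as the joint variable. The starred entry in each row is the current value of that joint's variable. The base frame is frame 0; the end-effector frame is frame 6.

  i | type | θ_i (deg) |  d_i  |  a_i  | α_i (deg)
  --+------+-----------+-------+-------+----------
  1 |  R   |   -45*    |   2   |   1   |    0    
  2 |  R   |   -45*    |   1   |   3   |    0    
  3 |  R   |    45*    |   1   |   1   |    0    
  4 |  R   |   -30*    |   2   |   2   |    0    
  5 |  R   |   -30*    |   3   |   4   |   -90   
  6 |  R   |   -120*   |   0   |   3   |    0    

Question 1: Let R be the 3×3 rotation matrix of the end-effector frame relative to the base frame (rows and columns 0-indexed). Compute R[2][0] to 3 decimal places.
0.866

End-effector x-axis (col 0 of R) = (0.1294,0.4830,0.8660)
R[2][0] = 0.8660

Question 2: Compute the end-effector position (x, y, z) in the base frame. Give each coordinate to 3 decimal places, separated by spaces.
1.285 -8.761 11.598

after link 1: o_1 = (0.7071, -0.7071, 2.0000)
after link 2: o_2 = (0.7071, -3.7071, 3.0000)
after link 3: o_3 = (1.4142, -4.4142, 4.0000)
after link 4: o_4 = (1.9319, -6.3461, 6.0000)
after link 5: o_5 = (0.8966, -10.2098, 9.0000)
after link 6: o_6 = (1.2848, -8.7609, 11.5981)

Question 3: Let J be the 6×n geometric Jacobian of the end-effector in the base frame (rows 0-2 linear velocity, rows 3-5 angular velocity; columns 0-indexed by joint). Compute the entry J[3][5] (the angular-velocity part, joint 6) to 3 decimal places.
0.966

axis z_5 = (0.9659,-0.2588,0.0000); lever o_n−o_5 = (0.3882,1.4489,2.5981)
cross product → J_v[:, 5] = (-0.6724,-2.5095,1.5000)
J_ω[:, 5] = z_5
entry J[3][5] = 0.9659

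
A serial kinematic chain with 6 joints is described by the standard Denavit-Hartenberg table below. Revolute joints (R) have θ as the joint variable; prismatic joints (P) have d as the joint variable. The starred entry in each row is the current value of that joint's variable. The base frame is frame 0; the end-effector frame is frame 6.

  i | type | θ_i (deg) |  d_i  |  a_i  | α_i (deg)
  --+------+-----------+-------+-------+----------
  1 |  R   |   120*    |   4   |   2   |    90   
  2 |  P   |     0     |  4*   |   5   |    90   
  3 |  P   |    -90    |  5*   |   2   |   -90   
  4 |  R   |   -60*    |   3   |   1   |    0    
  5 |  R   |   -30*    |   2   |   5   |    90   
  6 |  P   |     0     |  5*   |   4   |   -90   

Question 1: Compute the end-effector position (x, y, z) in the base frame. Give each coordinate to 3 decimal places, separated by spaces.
after link 1: o_1 = (-1.0000, 1.7321, 4.0000)
after link 2: o_2 = (-0.0359, 8.0622, 4.0000)
after link 3: o_3 = (-1.7679, 7.0622, -1.0000)
after link 4: o_4 = (-3.7010, 9.4103, -1.8660)
after link 5: o_5 = (-4.7010, 11.1423, -6.8660)
after link 6: o_6 = (-0.3708, 13.6423, -10.8660)

-0.371 13.642 -10.866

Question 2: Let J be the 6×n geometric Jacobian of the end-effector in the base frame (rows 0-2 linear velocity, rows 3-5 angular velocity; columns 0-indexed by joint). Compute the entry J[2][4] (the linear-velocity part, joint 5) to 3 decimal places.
-5.000

axis z_4 = (-0.5000,0.8660,-0.0000); lever o_n−o_4 = (3.3301,4.2321,-9.0000)
cross product → J_v[:, 4] = (-7.7942,-4.5000,-5.0000)
J_ω[:, 4] = z_4
entry J[2][4] = -5.0000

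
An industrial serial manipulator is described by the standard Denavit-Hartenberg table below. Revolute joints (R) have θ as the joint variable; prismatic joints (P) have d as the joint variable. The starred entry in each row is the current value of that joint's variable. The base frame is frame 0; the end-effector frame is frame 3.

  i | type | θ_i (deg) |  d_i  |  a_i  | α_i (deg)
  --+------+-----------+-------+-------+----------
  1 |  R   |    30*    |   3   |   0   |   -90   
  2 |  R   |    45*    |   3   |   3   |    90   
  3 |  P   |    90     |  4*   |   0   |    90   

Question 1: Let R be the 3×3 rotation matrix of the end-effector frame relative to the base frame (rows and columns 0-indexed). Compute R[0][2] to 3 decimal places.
0.612

End-effector z-axis (col 2 of R) = (0.6124,0.3536,-0.7071)
R[0][2] = 0.6124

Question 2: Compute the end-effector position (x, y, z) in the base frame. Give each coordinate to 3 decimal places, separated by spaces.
after link 1: o_1 = (0.0000, 0.0000, 3.0000)
after link 2: o_2 = (0.3371, 3.6587, 0.8787)
after link 3: o_3 = (2.7866, 5.0729, 3.7071)

2.787 5.073 3.707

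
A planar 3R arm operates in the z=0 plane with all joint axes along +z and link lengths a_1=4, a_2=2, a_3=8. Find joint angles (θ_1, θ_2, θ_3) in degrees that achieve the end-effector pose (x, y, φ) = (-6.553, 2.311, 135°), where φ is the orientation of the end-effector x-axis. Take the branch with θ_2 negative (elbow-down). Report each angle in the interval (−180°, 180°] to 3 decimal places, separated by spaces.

wrist centre = target − a_3·(cos φ, sin φ) = (-0.8961, -3.3459)
cos θ_2 = (11.9978−4²−2²)/(2·4·2) = -0.5001; θ_2 = -120.0090° (elbow-down)
β = atan2(-3.3459,-0.8961) = -104.9940°; ψ = atan2(-1.7319,2.9997) = -30.0000°
θ_1 = β − ψ = -74.9940°
θ_3 = φ − θ_1 − θ_2 = -29.9969° (wrapped to (-180°,180°])

-74.994 -120.009 -29.997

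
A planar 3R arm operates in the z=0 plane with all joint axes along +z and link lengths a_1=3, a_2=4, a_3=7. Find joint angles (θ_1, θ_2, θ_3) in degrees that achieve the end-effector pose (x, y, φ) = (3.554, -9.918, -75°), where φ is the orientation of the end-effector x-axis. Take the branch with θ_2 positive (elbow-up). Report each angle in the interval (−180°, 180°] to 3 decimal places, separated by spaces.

wrist centre = target − a_3·(cos φ, sin φ) = (1.7423, -3.1565)
cos θ_2 = (12.9991−3²−4²)/(2·3·4) = -0.5000; θ_2 = 120.0025° (elbow-up)
β = atan2(-3.1565,1.7423) = -61.1031°; ψ = atan2(3.4640,0.9999) = 73.8998°
θ_1 = β − ψ = -135.0029°
θ_3 = φ − θ_1 − θ_2 = -59.9995° (wrapped to (-180°,180°])

-135.003 120.002 -60.000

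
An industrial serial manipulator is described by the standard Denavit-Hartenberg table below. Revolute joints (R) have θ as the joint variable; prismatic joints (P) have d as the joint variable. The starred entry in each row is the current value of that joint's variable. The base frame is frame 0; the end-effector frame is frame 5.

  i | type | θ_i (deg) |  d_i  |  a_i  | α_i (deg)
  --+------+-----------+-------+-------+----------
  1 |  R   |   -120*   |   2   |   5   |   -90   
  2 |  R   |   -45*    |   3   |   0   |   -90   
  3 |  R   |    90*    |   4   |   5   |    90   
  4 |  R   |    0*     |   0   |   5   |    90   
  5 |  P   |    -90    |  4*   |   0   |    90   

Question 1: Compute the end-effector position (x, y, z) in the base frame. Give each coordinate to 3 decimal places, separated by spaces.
after link 1: o_1 = (-2.5000, -4.3301, 2.0000)
after link 2: o_2 = (0.0981, -5.8301, 2.0000)
after link 3: o_3 = (-5.6463, -5.7796, -0.8284)
after link 4: o_4 = (-9.9764, -3.2796, -0.8284)
after link 5: o_5 = (-8.5622, -0.8301, 2.0000)

-8.562 -0.830 2.000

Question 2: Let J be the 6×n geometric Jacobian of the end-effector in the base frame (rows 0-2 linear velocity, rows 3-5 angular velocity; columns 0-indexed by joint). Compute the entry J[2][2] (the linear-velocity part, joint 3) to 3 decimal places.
-7.071

axis z_2 = (-0.3536,-0.6124,-0.7071); lever o_n−o_2 = (-8.6603,5.0000,-0.0000)
cross product → J_v[:, 2] = (3.5355,6.1237,-7.0711)
J_ω[:, 2] = z_2
entry J[2][2] = -7.0711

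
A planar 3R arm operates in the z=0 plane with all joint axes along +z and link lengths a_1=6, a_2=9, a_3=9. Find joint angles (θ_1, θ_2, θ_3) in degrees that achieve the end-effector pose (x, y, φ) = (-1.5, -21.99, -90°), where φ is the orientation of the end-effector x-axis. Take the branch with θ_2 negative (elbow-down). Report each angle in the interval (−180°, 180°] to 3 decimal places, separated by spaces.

wrist centre = target − a_3·(cos φ, sin φ) = (-1.5000, -12.9900)
cos θ_2 = (170.9901−6²−9²)/(2·6·9) = 0.4999; θ_2 = -60.0061° (elbow-down)
β = atan2(-12.9900,-1.5000) = -96.5870°; ψ = atan2(-7.7947,10.4992) = -36.5906°
θ_1 = β − ψ = -59.9964°
θ_3 = φ − θ_1 − θ_2 = 30.0024° (wrapped to (-180°,180°])

-59.996 -60.006 30.002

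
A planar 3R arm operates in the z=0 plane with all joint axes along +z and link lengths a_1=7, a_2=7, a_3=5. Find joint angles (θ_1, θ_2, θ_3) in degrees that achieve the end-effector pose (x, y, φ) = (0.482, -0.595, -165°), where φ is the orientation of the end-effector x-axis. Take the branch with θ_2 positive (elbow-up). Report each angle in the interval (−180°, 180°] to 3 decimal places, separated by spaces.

-60.003 135.001 120.001

wrist centre = target − a_3·(cos φ, sin φ) = (5.3116, 0.6991)
cos θ_2 = (28.7021−7²−7²)/(2·7·7) = -0.7071; θ_2 = 135.0012° (elbow-up)
β = atan2(0.6991,5.3116) = 7.4979°; ψ = atan2(4.9496,2.0502) = 67.5006°
θ_1 = β − ψ = -60.0026°
θ_3 = φ − θ_1 − θ_2 = 120.0015° (wrapped to (-180°,180°])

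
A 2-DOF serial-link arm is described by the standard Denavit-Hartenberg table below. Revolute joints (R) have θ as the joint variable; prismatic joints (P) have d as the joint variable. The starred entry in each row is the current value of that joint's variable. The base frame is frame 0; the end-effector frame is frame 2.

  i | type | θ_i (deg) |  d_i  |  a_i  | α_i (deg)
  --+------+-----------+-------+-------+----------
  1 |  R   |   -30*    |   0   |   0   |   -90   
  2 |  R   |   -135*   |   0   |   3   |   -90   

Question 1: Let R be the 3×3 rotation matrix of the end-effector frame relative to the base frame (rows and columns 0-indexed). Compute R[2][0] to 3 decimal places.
End-effector x-axis (col 0 of R) = (-0.6124,0.3536,0.7071)
R[2][0] = 0.7071

0.707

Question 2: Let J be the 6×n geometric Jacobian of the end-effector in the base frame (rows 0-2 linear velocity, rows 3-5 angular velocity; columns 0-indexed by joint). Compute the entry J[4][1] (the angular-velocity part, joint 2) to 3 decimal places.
axis z_1 = (0.5000,0.8660,0.0000); lever o_n−o_1 = (-1.8371,1.0607,2.1213)
cross product → J_v[:, 1] = (1.8371,-1.0607,2.1213)
J_ω[:, 1] = z_1
entry J[4][1] = 0.8660

0.866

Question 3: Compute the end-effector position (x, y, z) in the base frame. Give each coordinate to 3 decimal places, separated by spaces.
after link 1: o_1 = (0.0000, 0.0000, 0.0000)
after link 2: o_2 = (-1.8371, 1.0607, 2.1213)

-1.837 1.061 2.121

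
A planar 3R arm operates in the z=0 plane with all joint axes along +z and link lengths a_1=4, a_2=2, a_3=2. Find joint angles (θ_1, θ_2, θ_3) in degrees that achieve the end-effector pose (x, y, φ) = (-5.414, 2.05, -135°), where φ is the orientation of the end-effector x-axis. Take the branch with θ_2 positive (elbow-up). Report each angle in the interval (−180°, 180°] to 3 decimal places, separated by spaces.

119.996 60.004 45.000

wrist centre = target − a_3·(cos φ, sin φ) = (-3.9998, 3.4642)
cos θ_2 = (27.9991−4²−2²)/(2·4·2) = 0.4999; θ_2 = 60.0039° (elbow-up)
β = atan2(3.4642,-3.9998) = 139.1042°; ψ = atan2(1.7321,4.9999) = 19.1077°
θ_1 = β − ψ = 119.9965°
θ_3 = φ − θ_1 − θ_2 = 44.9997° (wrapped to (-180°,180°])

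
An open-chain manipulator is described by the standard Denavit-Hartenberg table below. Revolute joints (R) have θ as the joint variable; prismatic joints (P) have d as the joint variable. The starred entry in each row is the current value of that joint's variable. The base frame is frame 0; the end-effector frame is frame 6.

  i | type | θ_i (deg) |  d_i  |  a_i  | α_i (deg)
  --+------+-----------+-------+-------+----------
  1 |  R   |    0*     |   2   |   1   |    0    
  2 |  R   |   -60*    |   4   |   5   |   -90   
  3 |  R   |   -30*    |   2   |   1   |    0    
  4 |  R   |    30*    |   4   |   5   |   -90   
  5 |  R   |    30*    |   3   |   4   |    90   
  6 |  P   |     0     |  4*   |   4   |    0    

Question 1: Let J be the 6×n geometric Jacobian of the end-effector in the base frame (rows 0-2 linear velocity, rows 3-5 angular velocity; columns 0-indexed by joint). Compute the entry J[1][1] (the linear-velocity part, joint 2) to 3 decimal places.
axis z_1 = (0.0000,0.0000,1.0000); lever o_n−o_1 = (14.6292,-14.4103,1.5000)
cross product → J_v[:, 1] = (14.4103,14.6292,-0.0000)
J_ω[:, 1] = z_1
entry J[1][1] = 14.6292

14.629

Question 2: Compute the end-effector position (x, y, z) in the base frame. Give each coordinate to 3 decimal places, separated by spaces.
after link 1: o_1 = (1.0000, 0.0000, 2.0000)
after link 2: o_2 = (3.5000, -4.3301, 6.0000)
after link 3: o_3 = (5.6651, -4.0801, 6.5000)
after link 4: o_4 = (11.6292, -6.4103, 6.5000)
after link 5: o_5 = (11.6292, -10.4103, 3.5000)
after link 6: o_6 = (15.6292, -14.4103, 3.5000)

15.629 -14.410 3.500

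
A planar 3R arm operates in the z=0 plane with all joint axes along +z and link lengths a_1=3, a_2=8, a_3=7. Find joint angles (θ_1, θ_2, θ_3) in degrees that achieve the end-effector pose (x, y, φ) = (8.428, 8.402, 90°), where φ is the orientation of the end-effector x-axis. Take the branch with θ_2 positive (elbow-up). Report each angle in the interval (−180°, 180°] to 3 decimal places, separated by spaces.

wrist centre = target − a_3·(cos φ, sin φ) = (8.4280, 1.4020)
cos θ_2 = (72.9968−3²−8²)/(2·3·8) = -0.0001; θ_2 = 90.0038° (elbow-up)
β = atan2(1.4020,8.4280) = 9.4447°; ψ = atan2(8.0000,2.9995) = 69.4473°
θ_1 = β − ψ = -60.0026°
θ_3 = φ − θ_1 − θ_2 = 59.9988° (wrapped to (-180°,180°])

-60.003 90.004 59.999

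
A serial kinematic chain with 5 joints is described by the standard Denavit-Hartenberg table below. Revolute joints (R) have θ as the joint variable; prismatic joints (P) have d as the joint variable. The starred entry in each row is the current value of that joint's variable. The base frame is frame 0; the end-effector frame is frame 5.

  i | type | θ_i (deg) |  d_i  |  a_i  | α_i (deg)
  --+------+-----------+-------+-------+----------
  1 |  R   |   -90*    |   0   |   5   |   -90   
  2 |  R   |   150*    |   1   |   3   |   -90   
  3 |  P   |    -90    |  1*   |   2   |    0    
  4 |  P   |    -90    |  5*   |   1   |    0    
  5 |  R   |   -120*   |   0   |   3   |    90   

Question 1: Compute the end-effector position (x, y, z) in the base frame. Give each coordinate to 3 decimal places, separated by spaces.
0.402 1.031 3.446

after link 1: o_1 = (0.0000, -5.0000, 0.0000)
after link 2: o_2 = (1.0000, -2.4019, -1.5000)
after link 3: o_3 = (3.0000, -1.9019, -0.6340)
after link 4: o_4 = (3.0000, -0.2679, 4.1962)
after link 5: o_5 = (0.4019, 1.0311, 3.4462)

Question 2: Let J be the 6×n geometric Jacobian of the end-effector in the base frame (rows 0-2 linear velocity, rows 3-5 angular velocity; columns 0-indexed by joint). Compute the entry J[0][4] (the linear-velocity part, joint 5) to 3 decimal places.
-1.500

axis z_4 = (-0.0000,0.5000,0.8660); lever o_n−o_4 = (-2.5981,1.2990,-0.7500)
cross product → J_v[:, 4] = (-1.5000,-2.2500,1.2990)
J_ω[:, 4] = z_4
entry J[0][4] = -1.5000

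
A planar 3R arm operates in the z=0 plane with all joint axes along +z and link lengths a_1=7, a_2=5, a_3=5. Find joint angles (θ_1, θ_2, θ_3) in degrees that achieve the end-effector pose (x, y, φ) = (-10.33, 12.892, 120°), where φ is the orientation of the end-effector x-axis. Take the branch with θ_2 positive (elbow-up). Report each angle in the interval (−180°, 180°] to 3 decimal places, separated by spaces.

119.996 30.012 -30.008

wrist centre = target − a_3·(cos φ, sin φ) = (-7.8300, 8.5619)
cos θ_2 = (134.6146−7²−5²)/(2·7·5) = 0.8659; θ_2 = 30.0118° (elbow-up)
β = atan2(8.5619,-7.8300) = 132.4435°; ψ = atan2(2.5009,11.3296) = 12.4478°
θ_1 = β − ψ = 119.9957°
θ_3 = φ − θ_1 − θ_2 = -30.0075° (wrapped to (-180°,180°])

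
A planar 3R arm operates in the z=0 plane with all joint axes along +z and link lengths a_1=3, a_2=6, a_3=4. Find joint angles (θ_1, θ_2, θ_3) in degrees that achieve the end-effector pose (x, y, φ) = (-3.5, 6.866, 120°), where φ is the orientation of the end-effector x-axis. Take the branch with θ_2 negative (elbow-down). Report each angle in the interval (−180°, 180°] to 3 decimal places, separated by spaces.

wrist centre = target − a_3·(cos φ, sin φ) = (-1.5000, 3.4019)
cos θ_2 = (13.8229−3²−6²)/(2·3·6) = -0.8660; θ_2 = -150.0006° (elbow-down)
β = atan2(3.4019,-1.5000) = 113.7941°; ψ = atan2(-3.0000,-2.1962) = -126.2068°
θ_1 = β − ψ = 240.0010°
θ_3 = φ − θ_1 − θ_2 = 29.9996° (wrapped to (-180°,180°])

-119.999 -150.001 30.000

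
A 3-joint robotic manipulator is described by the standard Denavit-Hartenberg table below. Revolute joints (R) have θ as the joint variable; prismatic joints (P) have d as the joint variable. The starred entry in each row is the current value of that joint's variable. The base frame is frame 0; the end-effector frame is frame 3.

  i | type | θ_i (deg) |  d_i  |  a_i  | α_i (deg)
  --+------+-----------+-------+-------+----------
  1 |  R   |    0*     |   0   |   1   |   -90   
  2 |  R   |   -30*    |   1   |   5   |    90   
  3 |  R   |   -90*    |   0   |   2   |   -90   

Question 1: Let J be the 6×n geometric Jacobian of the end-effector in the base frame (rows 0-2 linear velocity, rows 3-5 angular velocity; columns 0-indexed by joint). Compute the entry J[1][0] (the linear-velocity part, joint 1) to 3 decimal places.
axis z_0 = ẑ; lever o_n−o_0 = (5.3301,-1.0000,2.5000)
cross product → J_v[:, 0] = (1.0000,5.3301,-0.0000)
J_ω[:, 0] = z_0
entry J[1][0] = 5.3301

5.330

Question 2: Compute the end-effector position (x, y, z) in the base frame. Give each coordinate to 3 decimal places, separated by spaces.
5.330 -1.000 2.500

after link 1: o_1 = (1.0000, 0.0000, 0.0000)
after link 2: o_2 = (5.3301, 1.0000, 2.5000)
after link 3: o_3 = (5.3301, -1.0000, 2.5000)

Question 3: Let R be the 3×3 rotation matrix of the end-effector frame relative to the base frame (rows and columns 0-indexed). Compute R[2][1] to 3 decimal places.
End-effector y-axis (col 1 of R) = (0.5000,-0.0000,-0.8660)
R[2][1] = -0.8660

-0.866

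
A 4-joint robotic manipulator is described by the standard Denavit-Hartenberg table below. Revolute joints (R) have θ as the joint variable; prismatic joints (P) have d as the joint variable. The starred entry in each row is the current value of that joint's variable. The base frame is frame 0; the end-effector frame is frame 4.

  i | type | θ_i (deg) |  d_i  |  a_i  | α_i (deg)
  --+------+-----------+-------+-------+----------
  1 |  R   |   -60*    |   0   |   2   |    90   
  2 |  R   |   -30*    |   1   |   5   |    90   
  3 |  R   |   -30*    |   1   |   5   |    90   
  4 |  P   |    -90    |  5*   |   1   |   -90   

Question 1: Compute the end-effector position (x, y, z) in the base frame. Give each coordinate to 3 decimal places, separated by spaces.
9.007 -3.940 -3.415

after link 1: o_1 = (1.0000, -1.7321, 0.0000)
after link 2: o_2 = (2.2990, -5.9821, -2.5000)
after link 3: o_3 = (6.0891, -7.5466, -5.5311)
after link 4: o_4 = (9.0066, -3.9396, -3.4151)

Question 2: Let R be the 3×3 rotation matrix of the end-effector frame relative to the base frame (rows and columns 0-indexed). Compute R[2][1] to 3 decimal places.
-0.250

End-effector y-axis (col 1 of R) = (-0.5335,-0.8080,-0.2500)
R[2][1] = -0.2500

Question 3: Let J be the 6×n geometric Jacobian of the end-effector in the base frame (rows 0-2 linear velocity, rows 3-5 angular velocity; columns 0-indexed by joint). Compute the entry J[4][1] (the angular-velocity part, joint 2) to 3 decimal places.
-0.500

axis z_1 = (-0.8660,-0.5000,0.0000); lever o_n−o_1 = (8.0066,-2.2075,-3.4151)
cross product → J_v[:, 1] = (1.7075,-2.9575,5.9151)
J_ω[:, 1] = z_1
entry J[4][1] = -0.5000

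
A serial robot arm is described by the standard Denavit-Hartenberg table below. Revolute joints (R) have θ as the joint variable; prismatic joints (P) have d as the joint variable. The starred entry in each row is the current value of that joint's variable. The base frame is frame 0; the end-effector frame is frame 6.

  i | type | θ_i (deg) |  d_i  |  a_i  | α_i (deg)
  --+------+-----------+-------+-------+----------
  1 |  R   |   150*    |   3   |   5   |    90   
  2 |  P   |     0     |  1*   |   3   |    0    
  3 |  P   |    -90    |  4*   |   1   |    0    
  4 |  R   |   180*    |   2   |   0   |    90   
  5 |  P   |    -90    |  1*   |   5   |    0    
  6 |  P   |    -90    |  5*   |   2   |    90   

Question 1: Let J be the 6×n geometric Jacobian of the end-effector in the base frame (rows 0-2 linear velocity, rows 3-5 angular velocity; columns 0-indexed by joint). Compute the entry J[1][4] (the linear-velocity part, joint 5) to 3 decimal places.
0.500

prismatic axis z_4 = (-0.8660,0.5000,-0.0000)
J_v[:, 4] = z_4; J_ω[:, 4] = (0,0,0)
entry J[1][4] = 0.5000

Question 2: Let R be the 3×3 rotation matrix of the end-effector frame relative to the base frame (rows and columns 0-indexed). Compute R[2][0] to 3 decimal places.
End-effector x-axis (col 0 of R) = (0.0000,-0.0000,-1.0000)
R[2][0] = -1.0000

-1.000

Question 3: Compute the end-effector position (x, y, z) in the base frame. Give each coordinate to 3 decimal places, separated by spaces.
-11.124 8.732 0.000

after link 1: o_1 = (-4.3301, 2.5000, 3.0000)
after link 2: o_2 = (-6.4282, 4.8660, 3.0000)
after link 3: o_3 = (-4.4282, 8.3301, 2.0000)
after link 4: o_4 = (-3.4282, 10.0622, 2.0000)
after link 5: o_5 = (-6.7942, 6.2321, 2.0000)
after link 6: o_6 = (-11.1244, 8.7321, 0.0000)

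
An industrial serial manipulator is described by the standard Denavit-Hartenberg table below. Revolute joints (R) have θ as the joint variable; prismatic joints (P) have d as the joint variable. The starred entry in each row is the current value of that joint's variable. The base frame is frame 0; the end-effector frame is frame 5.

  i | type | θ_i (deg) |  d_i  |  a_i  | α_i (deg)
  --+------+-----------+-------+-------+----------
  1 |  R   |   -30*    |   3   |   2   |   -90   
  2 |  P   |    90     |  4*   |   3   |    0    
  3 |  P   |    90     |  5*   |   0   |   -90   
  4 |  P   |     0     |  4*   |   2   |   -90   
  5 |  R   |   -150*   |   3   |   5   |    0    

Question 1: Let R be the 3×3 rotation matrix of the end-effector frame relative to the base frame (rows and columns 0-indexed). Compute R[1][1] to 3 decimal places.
0.250

End-effector y-axis (col 1 of R) = (-0.4330,0.2500,0.8660)
R[1][1] = 0.2500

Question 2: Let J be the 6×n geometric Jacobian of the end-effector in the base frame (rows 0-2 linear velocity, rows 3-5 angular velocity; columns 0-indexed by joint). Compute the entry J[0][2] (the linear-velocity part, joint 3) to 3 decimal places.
prismatic axis z_2 = (0.5000,0.8660,0.0000)
J_v[:, 2] = z_2; J_ω[:, 2] = (0,0,0)
entry J[0][2] = 0.5000

0.500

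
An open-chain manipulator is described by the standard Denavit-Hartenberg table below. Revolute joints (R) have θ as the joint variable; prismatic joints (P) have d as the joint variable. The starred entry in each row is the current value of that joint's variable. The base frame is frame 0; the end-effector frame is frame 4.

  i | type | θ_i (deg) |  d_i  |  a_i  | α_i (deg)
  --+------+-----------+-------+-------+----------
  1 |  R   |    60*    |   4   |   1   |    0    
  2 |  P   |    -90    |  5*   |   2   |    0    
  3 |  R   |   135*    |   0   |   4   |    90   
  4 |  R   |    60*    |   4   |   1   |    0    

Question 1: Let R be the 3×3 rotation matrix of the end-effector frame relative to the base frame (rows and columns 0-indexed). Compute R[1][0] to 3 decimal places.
End-effector x-axis (col 0 of R) = (-0.1294,0.4830,0.8660)
R[1][0] = 0.4830

0.483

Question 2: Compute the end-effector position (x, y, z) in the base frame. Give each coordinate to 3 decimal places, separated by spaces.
4.931 5.248 9.866

after link 1: o_1 = (0.5000, 0.8660, 4.0000)
after link 2: o_2 = (2.2321, -0.1340, 9.0000)
after link 3: o_3 = (1.1968, 3.7297, 9.0000)
after link 4: o_4 = (4.9311, 5.2480, 9.8660)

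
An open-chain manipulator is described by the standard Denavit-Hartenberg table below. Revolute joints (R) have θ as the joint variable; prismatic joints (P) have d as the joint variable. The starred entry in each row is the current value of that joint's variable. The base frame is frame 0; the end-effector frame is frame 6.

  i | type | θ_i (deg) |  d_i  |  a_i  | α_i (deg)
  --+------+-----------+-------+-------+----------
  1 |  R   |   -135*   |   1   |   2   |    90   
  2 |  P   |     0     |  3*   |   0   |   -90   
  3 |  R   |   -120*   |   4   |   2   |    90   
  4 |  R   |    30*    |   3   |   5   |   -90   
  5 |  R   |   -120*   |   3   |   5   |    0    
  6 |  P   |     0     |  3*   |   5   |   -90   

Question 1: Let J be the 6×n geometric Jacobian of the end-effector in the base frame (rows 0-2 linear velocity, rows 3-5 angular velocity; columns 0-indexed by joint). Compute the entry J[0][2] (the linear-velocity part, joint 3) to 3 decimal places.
-2.052

axis z_2 = (0.0000,0.0000,1.0000); lever o_n−o_2 = (11.5218,2.0520,9.1962)
cross product → J_v[:, 2] = (-2.0520,11.5218,0.0000)
J_ω[:, 2] = z_2
entry J[0][2] = -2.0520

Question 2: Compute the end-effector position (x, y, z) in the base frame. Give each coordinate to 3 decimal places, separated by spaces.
after link 1: o_1 = (-1.4142, -1.4142, 1.0000)
after link 2: o_2 = (-3.5355, 0.7071, 1.0000)
after link 3: o_3 = (-4.0532, 2.6390, 5.0000)
after link 4: o_4 = (-2.2761, 7.5980, 7.5000)
after link 5: o_5 = (2.8551, 5.1785, 8.8481)
after link 6: o_6 = (7.9862, 2.7591, 10.1962)

7.986 2.759 10.196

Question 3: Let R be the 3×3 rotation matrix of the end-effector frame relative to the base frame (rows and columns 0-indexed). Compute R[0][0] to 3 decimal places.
End-effector x-axis (col 0 of R) = (0.9486,-0.1941,-0.2500)
R[0][0] = 0.9486

0.949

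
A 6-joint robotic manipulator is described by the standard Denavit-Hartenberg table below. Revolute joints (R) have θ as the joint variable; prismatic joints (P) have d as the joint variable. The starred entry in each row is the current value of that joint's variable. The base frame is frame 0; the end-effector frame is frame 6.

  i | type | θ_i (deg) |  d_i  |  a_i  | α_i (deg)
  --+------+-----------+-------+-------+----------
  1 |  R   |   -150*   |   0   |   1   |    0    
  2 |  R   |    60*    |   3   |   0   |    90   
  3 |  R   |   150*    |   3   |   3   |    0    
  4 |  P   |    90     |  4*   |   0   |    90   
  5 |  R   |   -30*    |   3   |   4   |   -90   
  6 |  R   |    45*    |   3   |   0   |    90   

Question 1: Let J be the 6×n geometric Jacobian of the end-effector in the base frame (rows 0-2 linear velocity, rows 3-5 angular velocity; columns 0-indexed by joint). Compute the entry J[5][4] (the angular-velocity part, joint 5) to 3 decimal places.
0.500

axis z_4 = (0.0000,0.8660,0.5000); lever o_n−o_4 = (-0.5981,5.0801,-2.7990)
cross product → J_v[:, 4] = (-4.9641,-0.2990,0.5179)
J_ω[:, 4] = z_4
entry J[5][4] = 0.5000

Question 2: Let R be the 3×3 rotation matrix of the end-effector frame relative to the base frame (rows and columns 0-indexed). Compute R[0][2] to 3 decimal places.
End-effector z-axis (col 2 of R) = (0.3536,0.9186,-0.1768)
R[0][2] = 0.3536

0.354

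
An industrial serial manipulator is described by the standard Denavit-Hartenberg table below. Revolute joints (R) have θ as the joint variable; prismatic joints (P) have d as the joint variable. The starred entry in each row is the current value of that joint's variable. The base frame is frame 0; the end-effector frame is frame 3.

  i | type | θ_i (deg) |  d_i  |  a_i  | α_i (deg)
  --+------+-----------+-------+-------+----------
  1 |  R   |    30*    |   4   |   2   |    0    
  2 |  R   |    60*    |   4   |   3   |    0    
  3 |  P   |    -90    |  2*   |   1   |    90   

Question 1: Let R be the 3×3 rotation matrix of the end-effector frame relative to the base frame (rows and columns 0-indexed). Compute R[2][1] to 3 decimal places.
End-effector y-axis (col 1 of R) = (0.0000,0.0000,1.0000)
R[2][1] = 1.0000

1.000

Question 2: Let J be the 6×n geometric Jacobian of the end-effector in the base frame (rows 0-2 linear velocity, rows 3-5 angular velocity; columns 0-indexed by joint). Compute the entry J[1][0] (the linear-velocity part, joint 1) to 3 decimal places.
2.732

axis z_0 = ẑ; lever o_n−o_0 = (2.7321,4.0000,10.0000)
cross product → J_v[:, 0] = (-4.0000,2.7321,0.0000)
J_ω[:, 0] = z_0
entry J[1][0] = 2.7321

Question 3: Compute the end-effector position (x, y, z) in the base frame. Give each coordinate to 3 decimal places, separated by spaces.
after link 1: o_1 = (1.7321, 1.0000, 4.0000)
after link 2: o_2 = (1.7321, 4.0000, 8.0000)
after link 3: o_3 = (2.7321, 4.0000, 10.0000)

2.732 4.000 10.000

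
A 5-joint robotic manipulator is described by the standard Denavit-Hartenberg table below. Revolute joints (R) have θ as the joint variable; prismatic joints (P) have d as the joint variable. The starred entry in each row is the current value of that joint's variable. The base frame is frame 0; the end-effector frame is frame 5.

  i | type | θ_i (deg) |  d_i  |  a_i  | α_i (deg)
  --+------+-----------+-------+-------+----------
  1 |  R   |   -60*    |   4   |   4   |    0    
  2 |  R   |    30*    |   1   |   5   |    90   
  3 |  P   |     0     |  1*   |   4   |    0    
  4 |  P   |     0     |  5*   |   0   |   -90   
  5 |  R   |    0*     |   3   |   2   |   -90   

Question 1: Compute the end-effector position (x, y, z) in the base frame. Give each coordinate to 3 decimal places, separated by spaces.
8.526 -14.160 8.000

after link 1: o_1 = (2.0000, -3.4641, 4.0000)
after link 2: o_2 = (6.3301, -5.9641, 5.0000)
after link 3: o_3 = (9.2942, -8.8301, 5.0000)
after link 4: o_4 = (6.7942, -13.1603, 5.0000)
after link 5: o_5 = (8.5263, -14.1603, 8.0000)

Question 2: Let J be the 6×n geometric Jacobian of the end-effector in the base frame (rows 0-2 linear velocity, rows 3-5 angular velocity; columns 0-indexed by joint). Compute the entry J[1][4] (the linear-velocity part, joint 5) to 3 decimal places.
1.732

axis z_4 = (-0.0000,0.0000,1.0000); lever o_n−o_4 = (1.7321,-1.0000,3.0000)
cross product → J_v[:, 4] = (1.0000,1.7321,0.0000)
J_ω[:, 4] = z_4
entry J[1][4] = 1.7321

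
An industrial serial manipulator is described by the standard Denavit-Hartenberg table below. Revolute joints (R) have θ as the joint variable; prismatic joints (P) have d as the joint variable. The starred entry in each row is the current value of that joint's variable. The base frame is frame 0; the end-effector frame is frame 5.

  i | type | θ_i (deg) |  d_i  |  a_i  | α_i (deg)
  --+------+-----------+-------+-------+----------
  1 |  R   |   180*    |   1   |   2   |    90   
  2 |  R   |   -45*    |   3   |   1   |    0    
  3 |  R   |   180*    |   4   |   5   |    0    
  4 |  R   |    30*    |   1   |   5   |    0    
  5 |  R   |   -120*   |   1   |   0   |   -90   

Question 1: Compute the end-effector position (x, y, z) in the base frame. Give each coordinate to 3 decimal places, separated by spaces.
after link 1: o_1 = (-2.0000, 0.0000, 1.0000)
after link 2: o_2 = (-2.7071, 3.0000, 0.2929)
after link 3: o_3 = (0.8284, 7.0000, 3.8284)
after link 4: o_4 = (5.6581, 8.0000, 5.1225)
after link 5: o_5 = (5.6581, 9.0000, 5.1225)

5.658 9.000 5.123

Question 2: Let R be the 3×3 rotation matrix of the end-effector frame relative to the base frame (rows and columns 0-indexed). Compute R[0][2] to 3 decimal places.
0.707

End-effector z-axis (col 2 of R) = (0.7071,-0.0000,0.7071)
R[0][2] = 0.7071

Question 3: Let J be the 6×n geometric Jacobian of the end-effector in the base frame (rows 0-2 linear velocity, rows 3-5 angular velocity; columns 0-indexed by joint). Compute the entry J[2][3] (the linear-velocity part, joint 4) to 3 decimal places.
-4.830

axis z_3 = (0.0000,1.0000,0.0000); lever o_n−o_3 = (4.8296,2.0000,1.2941)
cross product → J_v[:, 3] = (1.2941,0.0000,-4.8296)
J_ω[:, 3] = z_3
entry J[2][3] = -4.8296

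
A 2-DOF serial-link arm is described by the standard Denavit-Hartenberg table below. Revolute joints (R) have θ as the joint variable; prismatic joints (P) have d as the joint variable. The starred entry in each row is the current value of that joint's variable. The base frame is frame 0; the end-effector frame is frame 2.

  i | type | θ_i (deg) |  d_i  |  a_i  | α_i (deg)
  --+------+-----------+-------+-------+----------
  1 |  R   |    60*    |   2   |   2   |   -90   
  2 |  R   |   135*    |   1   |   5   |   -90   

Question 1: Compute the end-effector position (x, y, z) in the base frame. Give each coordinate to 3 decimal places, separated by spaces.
after link 1: o_1 = (1.0000, 1.7321, 2.0000)
after link 2: o_2 = (-1.6338, -0.8298, -1.5355)

-1.634 -0.830 -1.536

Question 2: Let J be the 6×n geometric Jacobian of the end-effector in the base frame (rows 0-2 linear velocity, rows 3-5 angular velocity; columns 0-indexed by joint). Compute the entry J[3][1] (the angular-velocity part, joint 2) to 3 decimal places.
-0.866

axis z_1 = (-0.8660,0.5000,0.0000); lever o_n−o_1 = (-2.6338,-2.5619,-3.5355)
cross product → J_v[:, 1] = (-1.7678,-3.0619,3.5355)
J_ω[:, 1] = z_1
entry J[3][1] = -0.8660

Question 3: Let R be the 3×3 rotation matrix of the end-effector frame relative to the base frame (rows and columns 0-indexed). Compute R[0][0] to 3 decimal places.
End-effector x-axis (col 0 of R) = (-0.3536,-0.6124,-0.7071)
R[0][0] = -0.3536

-0.354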